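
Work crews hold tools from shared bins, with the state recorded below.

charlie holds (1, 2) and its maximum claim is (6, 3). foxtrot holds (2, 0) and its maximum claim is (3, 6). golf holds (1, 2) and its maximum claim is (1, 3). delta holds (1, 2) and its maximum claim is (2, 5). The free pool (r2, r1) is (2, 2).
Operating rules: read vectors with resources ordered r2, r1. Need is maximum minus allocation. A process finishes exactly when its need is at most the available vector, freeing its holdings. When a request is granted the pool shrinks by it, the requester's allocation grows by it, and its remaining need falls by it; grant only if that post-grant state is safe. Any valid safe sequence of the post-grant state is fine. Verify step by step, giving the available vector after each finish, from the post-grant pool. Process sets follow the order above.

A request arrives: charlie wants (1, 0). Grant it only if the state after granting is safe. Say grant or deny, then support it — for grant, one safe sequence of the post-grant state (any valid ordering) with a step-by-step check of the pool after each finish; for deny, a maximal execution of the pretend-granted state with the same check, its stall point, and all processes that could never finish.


GRANT. The post-grant state is safe; one safe sequence: golf, delta, foxtrot, charlie.
Key observation: granting shrinks the pool to (1, 2), yet golf still fits and the chain goes through.
Verifying the post-grant state step by step:
  pool = (1, 2)
  run golf (needs (0, 1), free (1, 2)); after release of (1, 2) the pool is (2, 4)
  run delta (needs (1, 3), free (2, 4)); after release of (1, 2) the pool is (3, 6)
  run foxtrot (needs (1, 6), free (3, 6)); after release of (2, 0) the pool is (5, 6)
  run charlie (needs (4, 1), free (5, 6)); after release of (2, 2) the pool is (7, 8)


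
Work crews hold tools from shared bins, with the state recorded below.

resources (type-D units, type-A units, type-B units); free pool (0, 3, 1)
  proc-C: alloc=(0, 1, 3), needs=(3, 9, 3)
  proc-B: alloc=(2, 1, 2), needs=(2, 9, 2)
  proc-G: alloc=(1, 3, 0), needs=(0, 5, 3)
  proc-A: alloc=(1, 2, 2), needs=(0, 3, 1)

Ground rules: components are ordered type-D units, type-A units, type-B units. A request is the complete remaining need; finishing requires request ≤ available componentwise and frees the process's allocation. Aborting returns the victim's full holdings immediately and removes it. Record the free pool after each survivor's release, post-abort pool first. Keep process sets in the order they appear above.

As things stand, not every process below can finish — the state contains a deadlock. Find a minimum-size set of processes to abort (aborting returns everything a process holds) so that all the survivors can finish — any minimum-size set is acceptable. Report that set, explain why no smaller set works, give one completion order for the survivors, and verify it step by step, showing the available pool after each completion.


The answer: abort proc-C.
Key observation: before aborting proc-C, proc-B was permanently blocked — no order could ever run it; afterwards it completes at step 3.
No smaller set exists: with zero aborts the deadlock remains.
The survivors complete as proc-A, proc-G, proc-B. Walking it through (starting from the post-abort pool):
  pool = (0, 4, 4)
  run proc-A (needs (0, 3, 1), free (0, 4, 4)); after release of (1, 2, 2) the pool is (1, 6, 6)
  run proc-G (needs (0, 5, 3), free (1, 6, 6)); after release of (1, 3, 0) the pool is (2, 9, 6)
  run proc-B (needs (2, 9, 2), free (2, 9, 6)); after release of (2, 1, 2) the pool is (4, 10, 8)


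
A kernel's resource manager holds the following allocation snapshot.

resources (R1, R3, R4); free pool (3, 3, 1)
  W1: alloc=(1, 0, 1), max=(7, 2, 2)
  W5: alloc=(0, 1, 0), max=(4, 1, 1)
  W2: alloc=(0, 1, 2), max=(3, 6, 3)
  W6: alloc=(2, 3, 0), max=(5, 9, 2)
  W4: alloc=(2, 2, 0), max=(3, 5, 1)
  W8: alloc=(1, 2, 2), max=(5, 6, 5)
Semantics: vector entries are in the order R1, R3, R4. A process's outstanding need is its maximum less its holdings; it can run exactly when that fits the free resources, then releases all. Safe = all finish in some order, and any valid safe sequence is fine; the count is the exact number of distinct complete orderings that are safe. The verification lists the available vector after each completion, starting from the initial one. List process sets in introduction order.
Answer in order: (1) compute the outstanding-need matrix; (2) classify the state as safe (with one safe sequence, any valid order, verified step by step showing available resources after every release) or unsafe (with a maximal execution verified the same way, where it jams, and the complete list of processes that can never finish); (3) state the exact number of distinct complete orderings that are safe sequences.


(1) Need matrix, components ordered R1, R3, R4:
  W1: (6, 2, 1)
  W5: (4, 0, 1)
  W2: (3, 5, 1)
  W6: (3, 6, 2)
  W4: (1, 3, 1)
  W8: (4, 4, 3)
(2) SAFE, for example via the order W4, W2, W5, W8, W6, W1.
Key observation: the order's first zero-slack moment is W4 ((1, 3, 1) needed, (3, 3, 1) free — a requested resource with nothing to spare).
Check, step by step:
  pool = (3, 3, 1)
  W4: need (1, 3, 1) fits (3, 3, 1); releases (2, 2, 0), pool now (5, 5, 1)
  W2: need (3, 5, 1) fits (5, 5, 1); releases (0, 1, 2), pool now (5, 6, 3)
  W5: need (4, 0, 1) fits (5, 6, 3); releases (0, 1, 0), pool now (5, 7, 3)
  W8: need (4, 4, 3) fits (5, 7, 3); releases (1, 2, 2), pool now (6, 9, 5)
  W6: need (3, 6, 2) fits (6, 9, 5); releases (2, 3, 0), pool now (8, 12, 5)
  W1: need (6, 2, 1) fits (8, 12, 5); releases (1, 0, 1), pool now (9, 12, 6)
(3) Precisely 20 of the possible complete orderings are safe sequences.


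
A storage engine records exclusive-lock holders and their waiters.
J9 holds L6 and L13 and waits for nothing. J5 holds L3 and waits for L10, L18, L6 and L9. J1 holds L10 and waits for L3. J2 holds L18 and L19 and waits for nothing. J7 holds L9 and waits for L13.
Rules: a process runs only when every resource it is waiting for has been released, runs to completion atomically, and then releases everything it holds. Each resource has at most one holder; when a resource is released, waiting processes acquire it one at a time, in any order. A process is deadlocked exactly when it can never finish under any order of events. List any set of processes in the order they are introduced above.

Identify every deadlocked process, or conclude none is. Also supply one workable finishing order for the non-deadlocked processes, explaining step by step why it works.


The deadlocked set is J5 and J1.
Key observation: J5 -> J1 -> J5 is a circular wait — nothing in it can go first; no other process is dragged down with it.
A valid finishing order for the others: J9, J7, J2.
Step-by-step check:
  J9: no waits; runs immediately, freeing L6 and L13
  run J7 (all its waits — L13 — are resolved); releases L9
  J2: no waits; runs immediately, freeing L18 and L19


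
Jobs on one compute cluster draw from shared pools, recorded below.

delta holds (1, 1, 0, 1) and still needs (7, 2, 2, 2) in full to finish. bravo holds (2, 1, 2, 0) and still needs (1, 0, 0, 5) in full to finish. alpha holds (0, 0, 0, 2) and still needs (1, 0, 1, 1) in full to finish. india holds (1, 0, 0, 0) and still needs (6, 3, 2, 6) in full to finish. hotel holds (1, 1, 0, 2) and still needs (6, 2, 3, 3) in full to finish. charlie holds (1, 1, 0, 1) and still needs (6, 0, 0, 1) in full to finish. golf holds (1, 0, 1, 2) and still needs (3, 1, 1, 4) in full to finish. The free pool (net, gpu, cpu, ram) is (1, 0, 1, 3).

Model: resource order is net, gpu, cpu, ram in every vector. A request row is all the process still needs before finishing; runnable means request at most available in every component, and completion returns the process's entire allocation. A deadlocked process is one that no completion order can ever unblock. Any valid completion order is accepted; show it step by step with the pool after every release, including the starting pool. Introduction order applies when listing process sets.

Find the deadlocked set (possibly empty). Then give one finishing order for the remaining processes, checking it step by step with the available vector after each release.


Deadlocked set: delta, india, hotel and charlie.
Key observation: even finishing alpha, bravo, golf leaves just (4, 1, 4, 7) free — too little net for any of the remaining processes.
One completion order for the rest: alpha, bravo, golf. Step-by-step check:
  pool = (1, 0, 1, 3)
  run alpha (needs (1, 0, 1, 1), free (1, 0, 1, 3)); after release of (0, 0, 0, 2) the pool is (1, 0, 1, 5)
  run bravo (needs (1, 0, 0, 5), free (1, 0, 1, 5)); after release of (2, 1, 2, 0) the pool is (3, 1, 3, 5)
  run golf (needs (3, 1, 1, 4), free (3, 1, 3, 5)); after release of (1, 0, 1, 2) the pool is (4, 1, 4, 7)
The blocked processes can never fit:
  blocked: delta wants (7, 2, 2, 2), pool (4, 1, 4, 7) — not enough net and gpu
  blocked: india wants (6, 3, 2, 6), pool (4, 1, 4, 7) — not enough net and gpu
  blocked: hotel wants (6, 2, 3, 3), pool (4, 1, 4, 7) — not enough net and gpu
  blocked: charlie wants (6, 0, 0, 1), pool (4, 1, 4, 7) — not enough net


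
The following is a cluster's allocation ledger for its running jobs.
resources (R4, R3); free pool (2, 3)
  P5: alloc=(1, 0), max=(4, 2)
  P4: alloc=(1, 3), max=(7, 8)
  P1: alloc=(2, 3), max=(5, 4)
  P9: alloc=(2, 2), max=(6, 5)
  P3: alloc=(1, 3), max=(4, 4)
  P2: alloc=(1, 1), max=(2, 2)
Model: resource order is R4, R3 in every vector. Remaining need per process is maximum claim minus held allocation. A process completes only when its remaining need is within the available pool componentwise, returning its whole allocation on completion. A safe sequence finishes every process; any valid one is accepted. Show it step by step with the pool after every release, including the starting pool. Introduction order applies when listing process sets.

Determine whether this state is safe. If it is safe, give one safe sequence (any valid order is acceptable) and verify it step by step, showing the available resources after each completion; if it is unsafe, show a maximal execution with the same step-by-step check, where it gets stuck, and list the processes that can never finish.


SAFE. One safe sequence: P2, P1, P9, P5, P4, P3.
Key observation: P1 is the earliest step where a requested resource binds exactly: need (3, 1), pool (3, 4) at its turn.
Step-by-step check:
  pool = (2, 3)
  run P2 (needs (1, 1), free (2, 3)); after release of (1, 1) the pool is (3, 4)
  run P1 (needs (3, 1), free (3, 4)); after release of (2, 3) the pool is (5, 7)
  run P9 (needs (4, 3), free (5, 7)); after release of (2, 2) the pool is (7, 9)
  run P5 (needs (3, 2), free (7, 9)); after release of (1, 0) the pool is (8, 9)
  run P4 (needs (6, 5), free (8, 9)); after release of (1, 3) the pool is (9, 12)
  run P3 (needs (3, 1), free (9, 12)); after release of (1, 3) the pool is (10, 15)


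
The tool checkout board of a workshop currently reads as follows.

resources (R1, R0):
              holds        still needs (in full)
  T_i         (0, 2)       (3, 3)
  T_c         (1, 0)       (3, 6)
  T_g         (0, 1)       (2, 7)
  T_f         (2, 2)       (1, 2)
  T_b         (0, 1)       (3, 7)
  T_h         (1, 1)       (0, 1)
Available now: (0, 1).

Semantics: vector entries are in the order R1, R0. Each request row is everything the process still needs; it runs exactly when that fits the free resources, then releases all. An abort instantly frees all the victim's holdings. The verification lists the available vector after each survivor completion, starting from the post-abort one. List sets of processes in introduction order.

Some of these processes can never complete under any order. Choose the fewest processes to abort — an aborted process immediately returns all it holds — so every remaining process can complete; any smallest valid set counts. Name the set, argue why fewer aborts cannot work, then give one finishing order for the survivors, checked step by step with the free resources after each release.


The answer: abort T_g.
Key observation: the deadlocked T_b becomes finishable only because T_g released (0, 1); it completes at step 5 below.
No smaller set exists: with zero aborts the deadlock remains.
The survivors complete as T_h, T_f, T_i, T_c, T_b. Step-by-step check (starting from the post-abort pool):
  pool = (0, 2)
  T_h: need (0, 1) fits (0, 2); releases (1, 1), pool now (1, 3)
  T_f: need (1, 2) fits (1, 3); releases (2, 2), pool now (3, 5)
  T_i: need (3, 3) fits (3, 5); releases (0, 2), pool now (3, 7)
  T_c: need (3, 6) fits (3, 7); releases (1, 0), pool now (4, 7)
  T_b: need (3, 7) fits (4, 7); releases (0, 1), pool now (4, 8)


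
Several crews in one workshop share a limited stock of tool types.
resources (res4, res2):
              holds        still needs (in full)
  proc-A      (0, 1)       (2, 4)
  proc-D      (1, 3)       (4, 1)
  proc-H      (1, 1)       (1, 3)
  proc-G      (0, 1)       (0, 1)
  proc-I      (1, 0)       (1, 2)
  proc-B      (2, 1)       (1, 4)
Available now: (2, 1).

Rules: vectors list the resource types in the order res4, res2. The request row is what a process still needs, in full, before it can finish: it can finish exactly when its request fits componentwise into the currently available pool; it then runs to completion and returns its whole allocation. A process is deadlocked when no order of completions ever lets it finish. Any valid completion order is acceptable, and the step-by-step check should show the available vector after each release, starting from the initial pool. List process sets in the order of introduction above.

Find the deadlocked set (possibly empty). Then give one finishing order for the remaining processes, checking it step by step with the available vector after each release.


Deadlocked set: proc-A, proc-D, proc-H and proc-B.
Key observation: after proc-G, proc-I the pool peaks at (3, 2), and each blocked process is short somewhere: proc-A on res2; proc-D on res4; proc-H on res2; proc-B on res2.
A valid finishing order for the others: proc-G, proc-I. Verifying each step:
  pool = (2, 1)
  proc-G needs (0, 1) <= (2, 1) -> finishes; pool += (0, 1) = (2, 2)
  proc-I needs (1, 2) <= (2, 2) -> finishes; pool += (1, 0) = (3, 2)
None of the blocked processes ever fits:
  blocked: proc-A wants (2, 4), pool (3, 2) — not enough res2
  blocked: proc-D wants (4, 1), pool (3, 2) — not enough res4
  blocked: proc-H wants (1, 3), pool (3, 2) — not enough res2
  blocked: proc-B wants (1, 4), pool (3, 2) — not enough res2


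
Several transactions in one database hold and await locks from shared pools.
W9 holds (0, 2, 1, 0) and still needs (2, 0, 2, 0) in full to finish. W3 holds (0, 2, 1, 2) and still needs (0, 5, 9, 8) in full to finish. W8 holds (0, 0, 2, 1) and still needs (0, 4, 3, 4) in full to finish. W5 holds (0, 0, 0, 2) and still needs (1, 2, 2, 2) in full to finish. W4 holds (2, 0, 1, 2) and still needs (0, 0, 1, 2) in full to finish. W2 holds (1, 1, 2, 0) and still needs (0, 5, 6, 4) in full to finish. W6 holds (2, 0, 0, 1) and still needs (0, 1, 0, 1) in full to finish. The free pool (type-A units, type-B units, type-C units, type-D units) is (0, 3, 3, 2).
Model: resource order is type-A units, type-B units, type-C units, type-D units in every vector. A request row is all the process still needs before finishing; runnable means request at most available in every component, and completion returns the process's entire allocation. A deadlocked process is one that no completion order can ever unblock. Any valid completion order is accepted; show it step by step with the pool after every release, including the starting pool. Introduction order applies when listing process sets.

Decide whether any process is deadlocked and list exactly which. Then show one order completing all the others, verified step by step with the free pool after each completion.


Nothing here is deadlocked.
Key observation: starting with W6, each completion frees enough for the next — no one is permanently blocked.
A valid finishing order for the others: W6, W9, W4, W5, W8, W2, W3. Verifying each step:
  pool = (0, 3, 3, 2)
  W6: need (0, 1, 0, 1) fits (0, 3, 3, 2); releases (2, 0, 0, 1), pool now (2, 3, 3, 3)
  W9: need (2, 0, 2, 0) fits (2, 3, 3, 3); releases (0, 2, 1, 0), pool now (2, 5, 4, 3)
  W4: need (0, 0, 1, 2) fits (2, 5, 4, 3); releases (2, 0, 1, 2), pool now (4, 5, 5, 5)
  W5: need (1, 2, 2, 2) fits (4, 5, 5, 5); releases (0, 0, 0, 2), pool now (4, 5, 5, 7)
  W8: need (0, 4, 3, 4) fits (4, 5, 5, 7); releases (0, 0, 2, 1), pool now (4, 5, 7, 8)
  W2: need (0, 5, 6, 4) fits (4, 5, 7, 8); releases (1, 1, 2, 0), pool now (5, 6, 9, 8)
  W3: need (0, 5, 9, 8) fits (5, 6, 9, 8); releases (0, 2, 1, 2), pool now (5, 8, 10, 10)


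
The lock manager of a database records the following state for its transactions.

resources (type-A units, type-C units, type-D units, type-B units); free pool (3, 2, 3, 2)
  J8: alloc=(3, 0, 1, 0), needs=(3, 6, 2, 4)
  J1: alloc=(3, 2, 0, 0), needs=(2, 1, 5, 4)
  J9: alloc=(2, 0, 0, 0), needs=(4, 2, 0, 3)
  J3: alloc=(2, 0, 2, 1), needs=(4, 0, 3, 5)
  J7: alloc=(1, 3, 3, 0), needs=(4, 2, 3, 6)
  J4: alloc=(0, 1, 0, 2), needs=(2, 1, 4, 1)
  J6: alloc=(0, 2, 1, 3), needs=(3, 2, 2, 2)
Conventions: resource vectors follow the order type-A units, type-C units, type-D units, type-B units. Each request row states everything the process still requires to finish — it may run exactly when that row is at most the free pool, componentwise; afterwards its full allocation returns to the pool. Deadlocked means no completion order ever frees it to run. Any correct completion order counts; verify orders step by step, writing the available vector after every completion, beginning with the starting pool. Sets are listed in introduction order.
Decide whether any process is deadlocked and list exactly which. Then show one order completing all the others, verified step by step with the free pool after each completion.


Deadlocked: J8, J1, J9, J3 and J7.
Key observation: after J6, J4 the pool peaks at (3, 5, 4, 7), and each blocked process is short somewhere: J8 on type-C units; J1 on type-D units; J9 on type-A units; J3 on type-A units; J7 on type-A units.
One completion order for the rest: J6, J4. Walking it through:
  pool = (3, 2, 3, 2)
  J6 needs (3, 2, 2, 2) <= (3, 2, 3, 2) -> finishes; pool += (0, 2, 1, 3) = (3, 4, 4, 5)
  J4 needs (2, 1, 4, 1) <= (3, 4, 4, 5) -> finishes; pool += (0, 1, 0, 2) = (3, 5, 4, 7)
None of the blocked processes ever fits:
  J8 cannot run: need (3, 6, 2, 4) vs free (3, 5, 4, 7) (insufficient type-C units)
  J1 cannot run: need (2, 1, 5, 4) vs free (3, 5, 4, 7) (insufficient type-D units)
  J9 cannot run: need (4, 2, 0, 3) vs free (3, 5, 4, 7) (insufficient type-A units)
  J3 cannot run: need (4, 0, 3, 5) vs free (3, 5, 4, 7) (insufficient type-A units)
  J7 cannot run: need (4, 2, 3, 6) vs free (3, 5, 4, 7) (insufficient type-A units)


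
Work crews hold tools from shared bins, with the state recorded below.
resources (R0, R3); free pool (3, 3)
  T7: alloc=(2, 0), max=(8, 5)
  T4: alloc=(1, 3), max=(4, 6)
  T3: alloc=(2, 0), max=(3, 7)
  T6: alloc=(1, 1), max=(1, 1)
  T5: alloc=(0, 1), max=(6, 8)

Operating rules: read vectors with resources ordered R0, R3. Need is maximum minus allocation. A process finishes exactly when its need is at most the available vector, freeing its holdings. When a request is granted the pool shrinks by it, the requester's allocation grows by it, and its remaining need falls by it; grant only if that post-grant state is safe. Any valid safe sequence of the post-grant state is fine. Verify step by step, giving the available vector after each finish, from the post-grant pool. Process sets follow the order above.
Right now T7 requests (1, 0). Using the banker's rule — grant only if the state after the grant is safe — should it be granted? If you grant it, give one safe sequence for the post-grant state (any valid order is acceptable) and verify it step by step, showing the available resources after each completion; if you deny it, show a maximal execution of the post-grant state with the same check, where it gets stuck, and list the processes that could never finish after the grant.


GRANT — the state after the grant stays safe, e.g. via T6, T4, T3, T5, T7.
Key observation: after the grant the pool drops to (2, 3), which still lets T6 finish first and unwind the rest.
Check on the post-grant state, step by step:
  pool = (2, 3)
  T6: need (0, 0) fits (2, 3); releases (1, 1), pool now (3, 4)
  T4: need (3, 3) fits (3, 4); releases (1, 3), pool now (4, 7)
  T3: need (1, 7) fits (4, 7); releases (2, 0), pool now (6, 7)
  T5: need (6, 7) fits (6, 7); releases (0, 1), pool now (6, 8)
  T7: need (5, 5) fits (6, 8); releases (3, 0), pool now (9, 8)


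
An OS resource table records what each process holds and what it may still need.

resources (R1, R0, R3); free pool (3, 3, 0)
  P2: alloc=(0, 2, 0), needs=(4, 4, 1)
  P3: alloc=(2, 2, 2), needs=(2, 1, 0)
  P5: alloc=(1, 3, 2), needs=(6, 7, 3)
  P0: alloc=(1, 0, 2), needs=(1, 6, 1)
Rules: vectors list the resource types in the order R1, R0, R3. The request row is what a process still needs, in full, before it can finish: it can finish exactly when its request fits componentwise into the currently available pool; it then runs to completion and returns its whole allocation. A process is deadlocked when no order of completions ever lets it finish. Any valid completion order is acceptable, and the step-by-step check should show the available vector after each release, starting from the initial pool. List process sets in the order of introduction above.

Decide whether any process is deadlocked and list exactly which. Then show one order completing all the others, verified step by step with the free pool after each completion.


Nothing here is deadlocked.
Key observation: P3 leads a chain of completions in which each release enables another process.
A valid finishing order for the others: P3, P2, P0, P5. Check, step by step:
  pool = (3, 3, 0)
  P3: need (2, 1, 0) fits (3, 3, 0); releases (2, 2, 2), pool now (5, 5, 2)
  P2: need (4, 4, 1) fits (5, 5, 2); releases (0, 2, 0), pool now (5, 7, 2)
  P0: need (1, 6, 1) fits (5, 7, 2); releases (1, 0, 2), pool now (6, 7, 4)
  P5: need (6, 7, 3) fits (6, 7, 4); releases (1, 3, 2), pool now (7, 10, 6)


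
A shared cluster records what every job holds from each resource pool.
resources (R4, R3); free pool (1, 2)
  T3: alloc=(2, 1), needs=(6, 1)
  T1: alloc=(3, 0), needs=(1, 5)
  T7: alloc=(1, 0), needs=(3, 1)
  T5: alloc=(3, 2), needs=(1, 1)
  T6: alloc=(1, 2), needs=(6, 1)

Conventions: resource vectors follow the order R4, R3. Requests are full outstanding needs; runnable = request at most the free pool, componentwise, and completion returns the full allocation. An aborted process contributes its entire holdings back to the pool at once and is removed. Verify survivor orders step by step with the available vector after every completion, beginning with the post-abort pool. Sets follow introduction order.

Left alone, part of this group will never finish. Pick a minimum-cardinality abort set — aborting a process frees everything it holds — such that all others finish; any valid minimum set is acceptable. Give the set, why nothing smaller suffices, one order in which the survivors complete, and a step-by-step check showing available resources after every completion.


The answer: abort T6.
Key observation: T1 could never have finished before the abort; with (1, 2) returned by T6, it fits at step 3.
No smaller set exists: with zero aborts the deadlock remains.
The survivors complete as T5, T7, T1, T3. Verifying each step (starting from the post-abort pool):
  pool = (2, 4)
  run T5 (needs (1, 1), free (2, 4)); after release of (3, 2) the pool is (5, 6)
  run T7 (needs (3, 1), free (5, 6)); after release of (1, 0) the pool is (6, 6)
  run T1 (needs (1, 5), free (6, 6)); after release of (3, 0) the pool is (9, 6)
  run T3 (needs (6, 1), free (9, 6)); after release of (2, 1) the pool is (11, 7)


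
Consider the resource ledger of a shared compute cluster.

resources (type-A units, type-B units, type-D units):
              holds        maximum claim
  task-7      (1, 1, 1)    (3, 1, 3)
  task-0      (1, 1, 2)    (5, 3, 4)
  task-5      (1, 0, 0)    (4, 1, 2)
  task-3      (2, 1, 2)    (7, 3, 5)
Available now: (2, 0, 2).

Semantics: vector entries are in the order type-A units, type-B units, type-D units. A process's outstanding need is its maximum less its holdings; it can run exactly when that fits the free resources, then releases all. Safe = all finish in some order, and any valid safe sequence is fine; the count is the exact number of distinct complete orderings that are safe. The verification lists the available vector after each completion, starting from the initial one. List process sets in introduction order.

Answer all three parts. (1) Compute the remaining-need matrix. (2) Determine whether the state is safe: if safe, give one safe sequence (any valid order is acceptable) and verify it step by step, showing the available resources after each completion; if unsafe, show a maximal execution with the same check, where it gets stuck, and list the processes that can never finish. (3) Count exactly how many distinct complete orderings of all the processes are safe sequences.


(1) Need matrix, components ordered type-A units, type-B units, type-D units:
  task-7: (2, 0, 2)
  task-0: (4, 2, 2)
  task-5: (3, 1, 2)
  task-3: (5, 2, 3)
(2) UNSAFE.
Key observation: the pool after task-7, task-5 is (4, 1, 3); every surviving request exceeds it in type-B units, so progress ends there.
Going as far as possible: task-7, task-5; after that, nothing fits. Verifying each step:
  pool = (2, 0, 2)
  task-7 needs (2, 0, 2) <= (2, 0, 2) -> finishes; pool += (1, 1, 1) = (3, 1, 3)
  task-5 needs (3, 1, 2) <= (3, 1, 3) -> finishes; pool += (1, 0, 0) = (4, 1, 3)
  blocked: task-0 wants (4, 2, 2), pool (4, 1, 3) — not enough type-B units
  blocked: task-3 wants (5, 2, 3), pool (4, 1, 3) — not enough type-A units and type-B units
Permanently blocked: task-0 and task-3.
(3) Exactly 0 of the possible complete orderings are safe sequences.


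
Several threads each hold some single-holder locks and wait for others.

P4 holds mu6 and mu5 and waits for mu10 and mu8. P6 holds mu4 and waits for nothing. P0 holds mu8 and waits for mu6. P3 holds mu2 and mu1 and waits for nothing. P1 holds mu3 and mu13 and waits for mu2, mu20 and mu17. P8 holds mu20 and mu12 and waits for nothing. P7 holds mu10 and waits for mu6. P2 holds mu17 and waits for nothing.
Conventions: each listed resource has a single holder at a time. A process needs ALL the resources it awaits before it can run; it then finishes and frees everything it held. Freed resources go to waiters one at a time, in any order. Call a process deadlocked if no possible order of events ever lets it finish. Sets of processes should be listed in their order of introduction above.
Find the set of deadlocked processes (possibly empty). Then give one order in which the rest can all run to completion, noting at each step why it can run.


Deadlocked set: P4, P0 and P7.
Key observation: along P4 -> P0 -> P4, each member waits on what the next one holds — a deadlock; P7 is caught in further circular waits.
A valid finishing order for the others: P3, P6, P2, P8, P1.
Step-by-step check:
  P3 waits on nothing -> runs at once and releases mu2 and mu1
  P6 waits on nothing -> runs at once and releases mu4
  P2 waits on nothing -> runs at once and releases mu17
  P8 waits on nothing -> runs at once and releases mu20 and mu12
  run P1 (all its waits — mu2, mu20 and mu17 — are resolved); releases mu3 and mu13


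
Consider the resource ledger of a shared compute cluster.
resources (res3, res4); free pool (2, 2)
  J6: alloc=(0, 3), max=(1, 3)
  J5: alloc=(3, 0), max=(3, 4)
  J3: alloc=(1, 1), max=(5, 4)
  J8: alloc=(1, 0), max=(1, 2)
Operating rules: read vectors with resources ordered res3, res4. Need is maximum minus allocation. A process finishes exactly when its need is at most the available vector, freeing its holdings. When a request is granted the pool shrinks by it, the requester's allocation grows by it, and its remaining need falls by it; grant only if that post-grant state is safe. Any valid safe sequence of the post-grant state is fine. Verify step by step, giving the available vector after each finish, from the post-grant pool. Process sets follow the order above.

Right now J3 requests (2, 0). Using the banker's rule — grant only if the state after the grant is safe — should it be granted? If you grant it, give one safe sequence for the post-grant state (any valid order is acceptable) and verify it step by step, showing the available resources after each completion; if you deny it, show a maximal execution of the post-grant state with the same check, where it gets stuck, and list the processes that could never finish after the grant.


GRANT — the state after the grant stays safe, e.g. via J8, J6, J5, J3.
Key observation: the transfer keeps a workable pool ((0, 2)); J8 starts the safe sequence.
Check on the post-grant state, step by step:
  pool = (0, 2)
  J8: need (0, 2) fits (0, 2); releases (1, 0), pool now (1, 2)
  J6: need (1, 0) fits (1, 2); releases (0, 3), pool now (1, 5)
  J5: need (0, 4) fits (1, 5); releases (3, 0), pool now (4, 5)
  J3: need (2, 3) fits (4, 5); releases (3, 1), pool now (7, 6)


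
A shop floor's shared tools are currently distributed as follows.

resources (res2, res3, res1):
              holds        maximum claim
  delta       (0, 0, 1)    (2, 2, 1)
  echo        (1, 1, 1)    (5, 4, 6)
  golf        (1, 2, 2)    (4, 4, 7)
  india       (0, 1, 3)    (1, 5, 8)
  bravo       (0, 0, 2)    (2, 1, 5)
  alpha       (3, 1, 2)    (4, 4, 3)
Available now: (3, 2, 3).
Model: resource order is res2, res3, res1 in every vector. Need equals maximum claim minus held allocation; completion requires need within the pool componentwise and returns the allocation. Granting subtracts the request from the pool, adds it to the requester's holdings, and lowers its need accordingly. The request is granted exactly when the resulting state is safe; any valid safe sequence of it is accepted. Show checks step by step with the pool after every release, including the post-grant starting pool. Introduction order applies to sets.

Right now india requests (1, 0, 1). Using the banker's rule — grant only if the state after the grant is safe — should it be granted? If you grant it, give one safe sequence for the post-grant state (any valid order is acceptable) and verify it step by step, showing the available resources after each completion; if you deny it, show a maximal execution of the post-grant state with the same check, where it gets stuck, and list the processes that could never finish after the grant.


DENY — the pretend-granted state is unsafe.
Key observation: after delta, bravo the pool peaks at (2, 2, 5), and each blocked process is short somewhere: echo on res2, res3; golf on res2; india on res3; alpha on res3.
Pretend the grant happened; the run delta, bravo goes as far as possible. Step-by-step check:
  pool = (2, 2, 2)
  delta needs (2, 2, 0) <= (2, 2, 2) -> finishes; pool += (0, 0, 1) = (2, 2, 3)
  bravo needs (2, 1, 3) <= (2, 2, 3) -> finishes; pool += (0, 0, 2) = (2, 2, 5)
  echo cannot run: need (4, 3, 5) vs free (2, 2, 5) (insufficient res2 and res3)
  golf cannot run: need (3, 2, 5) vs free (2, 2, 5) (insufficient res2)
  india cannot run: need (0, 4, 4) vs free (2, 2, 5) (insufficient res3)
  alpha cannot run: need (1, 3, 1) vs free (2, 2, 5) (insufficient res3)
Post-grant, the permanently blocked set is echo, golf, india and alpha.


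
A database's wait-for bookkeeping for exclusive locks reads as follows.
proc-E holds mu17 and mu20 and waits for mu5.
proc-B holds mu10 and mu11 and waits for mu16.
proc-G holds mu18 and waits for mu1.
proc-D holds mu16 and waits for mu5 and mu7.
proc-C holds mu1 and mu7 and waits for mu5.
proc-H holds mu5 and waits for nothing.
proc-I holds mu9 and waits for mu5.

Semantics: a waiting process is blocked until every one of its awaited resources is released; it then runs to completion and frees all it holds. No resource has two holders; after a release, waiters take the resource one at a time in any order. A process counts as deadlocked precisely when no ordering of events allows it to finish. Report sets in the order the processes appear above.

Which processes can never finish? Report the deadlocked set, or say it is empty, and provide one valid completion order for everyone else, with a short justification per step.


Nothing here is deadlocked.
Key observation: the waits form no ring: some process can always run, and its releases unblock the others one by one.
A valid finishing order for the others: proc-H, proc-C, proc-D, proc-G, proc-I, proc-B, proc-E.
Verifying each step:
  proc-H waits on nothing -> runs at once and releases mu5
  proc-C waits on mu5 — all released -> runs and releases mu1 and mu7
  proc-D waits on mu5 and mu7 — all released -> runs and releases mu16
  proc-G waits on mu1 — all released -> runs and releases mu18
  proc-I waits on mu5 — all released -> runs and releases mu9
  proc-B waits on mu16 — all released -> runs and releases mu10 and mu11
  proc-E waits on mu5 — all released -> runs and releases mu17 and mu20


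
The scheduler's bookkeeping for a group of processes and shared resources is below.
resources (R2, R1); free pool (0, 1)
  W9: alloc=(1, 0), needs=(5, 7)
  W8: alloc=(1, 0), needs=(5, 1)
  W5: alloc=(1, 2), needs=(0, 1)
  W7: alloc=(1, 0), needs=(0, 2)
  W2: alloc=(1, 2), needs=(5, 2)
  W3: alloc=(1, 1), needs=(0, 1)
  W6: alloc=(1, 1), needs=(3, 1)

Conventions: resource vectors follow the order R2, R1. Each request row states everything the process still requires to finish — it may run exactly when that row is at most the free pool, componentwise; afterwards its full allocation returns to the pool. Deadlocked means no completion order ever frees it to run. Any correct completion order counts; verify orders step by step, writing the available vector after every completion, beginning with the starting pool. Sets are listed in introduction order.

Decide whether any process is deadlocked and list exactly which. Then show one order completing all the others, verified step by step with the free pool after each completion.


The deadlocked set is W9, W8 and W2.
Key observation: even finishing W3, W5, W7, W6 leaves just (4, 5) free — too little R2 for any of the remaining processes.
The rest can finish in the order W3, W5, W7, W6. Step-by-step check:
  pool = (0, 1)
  W3 needs (0, 1) <= (0, 1) -> finishes; pool += (1, 1) = (1, 2)
  W5 needs (0, 1) <= (1, 2) -> finishes; pool += (1, 2) = (2, 4)
  W7 needs (0, 2) <= (2, 4) -> finishes; pool += (1, 0) = (3, 4)
  W6 needs (3, 1) <= (3, 4) -> finishes; pool += (1, 1) = (4, 5)
None of the blocked processes ever fits:
  W9 cannot run: need (5, 7) vs free (4, 5) (insufficient R2 and R1)
  W8 cannot run: need (5, 1) vs free (4, 5) (insufficient R2)
  W2 cannot run: need (5, 2) vs free (4, 5) (insufficient R2)


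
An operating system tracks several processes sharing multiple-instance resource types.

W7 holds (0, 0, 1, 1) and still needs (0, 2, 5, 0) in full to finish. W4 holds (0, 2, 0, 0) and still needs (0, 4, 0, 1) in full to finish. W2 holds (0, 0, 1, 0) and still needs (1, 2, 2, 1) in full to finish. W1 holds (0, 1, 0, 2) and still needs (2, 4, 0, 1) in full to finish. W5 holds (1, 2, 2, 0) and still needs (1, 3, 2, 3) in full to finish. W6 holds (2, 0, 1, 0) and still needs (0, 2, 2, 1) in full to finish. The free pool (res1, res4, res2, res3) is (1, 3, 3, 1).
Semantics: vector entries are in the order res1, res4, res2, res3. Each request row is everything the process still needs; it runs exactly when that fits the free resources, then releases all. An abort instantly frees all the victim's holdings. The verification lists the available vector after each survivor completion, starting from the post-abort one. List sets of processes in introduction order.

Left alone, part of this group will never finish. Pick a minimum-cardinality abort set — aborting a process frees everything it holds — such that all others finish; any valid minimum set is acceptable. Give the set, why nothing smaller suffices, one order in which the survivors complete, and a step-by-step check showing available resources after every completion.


The answer: abort W1.
Key observation: before aborting W1, W4 was permanently blocked — no order could ever run it; afterwards it completes at step 2.
No smaller set exists: with zero aborts the deadlock remains.
One survivor order: W6, W4, W5, W2, W7. Check, step by step (post-abort pool first):
  pool = (1, 4, 3, 3)
  run W6 (needs (0, 2, 2, 1), free (1, 4, 3, 3)); after release of (2, 0, 1, 0) the pool is (3, 4, 4, 3)
  run W4 (needs (0, 4, 0, 1), free (3, 4, 4, 3)); after release of (0, 2, 0, 0) the pool is (3, 6, 4, 3)
  run W5 (needs (1, 3, 2, 3), free (3, 6, 4, 3)); after release of (1, 2, 2, 0) the pool is (4, 8, 6, 3)
  run W2 (needs (1, 2, 2, 1), free (4, 8, 6, 3)); after release of (0, 0, 1, 0) the pool is (4, 8, 7, 3)
  run W7 (needs (0, 2, 5, 0), free (4, 8, 7, 3)); after release of (0, 0, 1, 1) the pool is (4, 8, 8, 4)


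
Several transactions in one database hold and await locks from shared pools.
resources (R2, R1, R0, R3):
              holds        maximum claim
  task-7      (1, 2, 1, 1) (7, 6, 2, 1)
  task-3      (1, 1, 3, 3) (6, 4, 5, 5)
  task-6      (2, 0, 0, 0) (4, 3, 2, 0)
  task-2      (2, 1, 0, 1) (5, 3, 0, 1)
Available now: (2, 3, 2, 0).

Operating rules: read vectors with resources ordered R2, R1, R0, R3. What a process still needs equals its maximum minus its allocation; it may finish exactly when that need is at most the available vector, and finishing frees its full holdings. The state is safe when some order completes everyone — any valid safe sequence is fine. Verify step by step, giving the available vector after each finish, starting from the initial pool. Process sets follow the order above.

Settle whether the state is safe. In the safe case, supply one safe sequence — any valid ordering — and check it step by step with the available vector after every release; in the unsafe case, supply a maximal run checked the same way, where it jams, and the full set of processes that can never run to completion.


SAFE. One safe sequence: task-6, task-2, task-7, task-3.
Key observation: at task-6 the run first touches a limit — (2, 3, 2, 0) against (2, 3, 2, 0), exact on a resource it actually requests.
Step-by-step check:
  pool = (2, 3, 2, 0)
  task-6 needs (2, 3, 2, 0) <= (2, 3, 2, 0) -> finishes; pool += (2, 0, 0, 0) = (4, 3, 2, 0)
  task-2 needs (3, 2, 0, 0) <= (4, 3, 2, 0) -> finishes; pool += (2, 1, 0, 1) = (6, 4, 2, 1)
  task-7 needs (6, 4, 1, 0) <= (6, 4, 2, 1) -> finishes; pool += (1, 2, 1, 1) = (7, 6, 3, 2)
  task-3 needs (5, 3, 2, 2) <= (7, 6, 3, 2) -> finishes; pool += (1, 1, 3, 3) = (8, 7, 6, 5)


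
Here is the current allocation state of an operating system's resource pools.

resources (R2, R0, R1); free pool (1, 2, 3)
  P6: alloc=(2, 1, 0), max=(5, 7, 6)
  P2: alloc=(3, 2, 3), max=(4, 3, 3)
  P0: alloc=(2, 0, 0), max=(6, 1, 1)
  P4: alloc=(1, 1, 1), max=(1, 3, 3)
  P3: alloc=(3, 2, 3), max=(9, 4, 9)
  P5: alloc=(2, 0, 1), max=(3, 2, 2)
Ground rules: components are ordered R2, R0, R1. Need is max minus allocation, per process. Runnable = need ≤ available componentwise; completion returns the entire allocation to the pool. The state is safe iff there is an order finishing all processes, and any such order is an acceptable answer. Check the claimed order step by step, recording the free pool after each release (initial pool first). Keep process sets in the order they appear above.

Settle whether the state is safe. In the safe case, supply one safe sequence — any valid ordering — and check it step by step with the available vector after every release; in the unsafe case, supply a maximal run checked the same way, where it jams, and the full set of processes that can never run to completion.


SAFE, for example via the order P5, P2, P3, P4, P6, P0.
Key observation: the first exact fit in this order is P5 — it needs (1, 2, 1) with (1, 2, 3) free, meeting a requested resource to the last unit.
Verifying each step:
  pool = (1, 2, 3)
  run P5 (needs (1, 2, 1), free (1, 2, 3)); after release of (2, 0, 1) the pool is (3, 2, 4)
  run P2 (needs (1, 1, 0), free (3, 2, 4)); after release of (3, 2, 3) the pool is (6, 4, 7)
  run P3 (needs (6, 2, 6), free (6, 4, 7)); after release of (3, 2, 3) the pool is (9, 6, 10)
  run P4 (needs (0, 2, 2), free (9, 6, 10)); after release of (1, 1, 1) the pool is (10, 7, 11)
  run P6 (needs (3, 6, 6), free (10, 7, 11)); after release of (2, 1, 0) the pool is (12, 8, 11)
  run P0 (needs (4, 1, 1), free (12, 8, 11)); after release of (2, 0, 0) the pool is (14, 8, 11)
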